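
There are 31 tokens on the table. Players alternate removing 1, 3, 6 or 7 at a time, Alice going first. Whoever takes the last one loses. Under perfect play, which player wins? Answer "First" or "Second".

Positions where the player to move wins (W) vs loses (L):
i:   0  1  2  3  4  5  6  7  8  9 10 11 12 13 14 15 16 17 18 19 20 21 22 23 24 25 26 27 28 29 30 31
     W  L  W  L  W  L  W  W  W  W  W  W  W  L  W  L  W  L  W  W  W  W  W  W  W  L  W  L  W  L  W  W
Position 31 is W, so the first player wins.

First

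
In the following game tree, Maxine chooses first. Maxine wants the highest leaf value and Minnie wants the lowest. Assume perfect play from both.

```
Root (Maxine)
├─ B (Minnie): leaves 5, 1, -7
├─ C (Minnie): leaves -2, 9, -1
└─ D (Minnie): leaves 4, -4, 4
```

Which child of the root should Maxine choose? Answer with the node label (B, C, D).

B (Minnie): min(5, 1, -7) = -7
C (Minnie): min(-2, 9, -1) = -2
D (Minnie): min(4, -4, 4) = -4
Root (Maxine): max(-7, -2, -4) = -2
Maxine picks the child with the highest value: C (value -2).

C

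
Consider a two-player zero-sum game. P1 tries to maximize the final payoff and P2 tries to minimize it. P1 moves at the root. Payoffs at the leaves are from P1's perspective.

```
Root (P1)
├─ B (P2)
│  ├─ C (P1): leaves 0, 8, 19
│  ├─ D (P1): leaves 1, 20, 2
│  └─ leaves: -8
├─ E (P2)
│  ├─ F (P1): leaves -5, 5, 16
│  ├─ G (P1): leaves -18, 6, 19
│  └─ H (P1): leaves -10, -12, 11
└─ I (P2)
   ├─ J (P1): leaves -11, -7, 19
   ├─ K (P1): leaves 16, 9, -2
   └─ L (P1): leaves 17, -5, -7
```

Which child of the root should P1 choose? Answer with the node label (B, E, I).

I

C (P1): max(0, 8, 19) = 19
D (P1): max(1, 20, 2) = 20
B (P2): min(19, 20, -8) = -8
F (P1): max(-5, 5, 16) = 16
G (P1): max(-18, 6, 19) = 19
H (P1): max(-10, -12, 11) = 11
E (P2): min(16, 19, 11) = 11
J (P1): max(-11, -7, 19) = 19
K (P1): max(16, 9, -2) = 16
L (P1): max(17, -5, -7) = 17
I (P2): min(19, 16, 17) = 16
Root (P1): max(-8, 11, 16) = 16
P1 picks the child with the highest value: I (value 16).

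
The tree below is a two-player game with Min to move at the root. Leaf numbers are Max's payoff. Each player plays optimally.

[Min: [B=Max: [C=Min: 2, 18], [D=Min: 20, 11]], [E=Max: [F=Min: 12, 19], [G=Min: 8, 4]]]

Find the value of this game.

C (Min): min(2, 18) = 2
D (Min): min(20, 11) = 11
B (Max): max(2, 11) = 11
F (Min): min(12, 19) = 12
G (Min): min(8, 4) = 4
E (Max): max(12, 4) = 12
Root (Min): min(11, 12) = 11

11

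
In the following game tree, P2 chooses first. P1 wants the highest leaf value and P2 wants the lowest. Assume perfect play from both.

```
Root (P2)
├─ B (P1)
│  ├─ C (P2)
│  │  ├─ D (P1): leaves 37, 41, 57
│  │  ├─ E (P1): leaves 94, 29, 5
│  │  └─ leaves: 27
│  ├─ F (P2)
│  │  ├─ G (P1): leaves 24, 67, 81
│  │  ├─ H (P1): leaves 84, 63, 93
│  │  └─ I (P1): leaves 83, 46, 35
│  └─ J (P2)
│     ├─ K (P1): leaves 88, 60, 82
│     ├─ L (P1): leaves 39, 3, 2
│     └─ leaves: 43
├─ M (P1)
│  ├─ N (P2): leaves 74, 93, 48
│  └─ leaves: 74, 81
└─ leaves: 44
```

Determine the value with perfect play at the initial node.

D (P1): max(37, 41, 57) = 57
E (P1): max(94, 29, 5) = 94
C (P2): min(57, 94, 27) = 27
G (P1): max(24, 67, 81) = 81
H (P1): max(84, 63, 93) = 93
I (P1): max(83, 46, 35) = 83
F (P2): min(81, 93, 83) = 81
K (P1): max(88, 60, 82) = 88
L (P1): max(39, 3, 2) = 39
J (P2): min(88, 39, 43) = 39
B (P1): max(27, 81, 39) = 81
N (P2): min(74, 93, 48) = 48
M (P1): max(48, 74, 81) = 81
Root (P2): min(81, 81, 44) = 44

44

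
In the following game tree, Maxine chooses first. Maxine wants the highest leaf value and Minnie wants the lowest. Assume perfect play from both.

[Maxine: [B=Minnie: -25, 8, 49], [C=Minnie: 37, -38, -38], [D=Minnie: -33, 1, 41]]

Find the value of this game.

-25

B (Minnie): min(-25, 8, 49) = -25
C (Minnie): min(37, -38, -38) = -38
D (Minnie): min(-33, 1, 41) = -33
Root (Maxine): max(-25, -38, -33) = -25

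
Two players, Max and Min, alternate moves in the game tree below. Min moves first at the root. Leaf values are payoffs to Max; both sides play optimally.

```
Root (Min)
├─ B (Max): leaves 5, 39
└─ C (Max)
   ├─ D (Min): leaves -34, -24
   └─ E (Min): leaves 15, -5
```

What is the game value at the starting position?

-5

B (Max): max(5, 39) = 39
D (Min): min(-34, -24) = -34
E (Min): min(15, -5) = -5
C (Max): max(-34, -5) = -5
Root (Min): min(39, -5) = -5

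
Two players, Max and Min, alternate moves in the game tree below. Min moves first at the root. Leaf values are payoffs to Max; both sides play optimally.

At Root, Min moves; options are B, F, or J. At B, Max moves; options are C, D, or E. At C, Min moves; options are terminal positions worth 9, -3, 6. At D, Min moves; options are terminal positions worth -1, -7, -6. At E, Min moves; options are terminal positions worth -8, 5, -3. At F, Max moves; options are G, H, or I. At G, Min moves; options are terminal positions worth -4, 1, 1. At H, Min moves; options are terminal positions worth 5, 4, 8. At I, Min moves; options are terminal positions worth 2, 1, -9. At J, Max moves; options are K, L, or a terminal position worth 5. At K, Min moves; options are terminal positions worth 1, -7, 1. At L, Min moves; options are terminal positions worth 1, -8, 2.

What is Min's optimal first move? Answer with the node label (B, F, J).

B

C (Min): min(9, -3, 6) = -3
D (Min): min(-1, -7, -6) = -7
E (Min): min(-8, 5, -3) = -8
B (Max): max(-3, -7, -8) = -3
G (Min): min(-4, 1, 1) = -4
H (Min): min(5, 4, 8) = 4
I (Min): min(2, 1, -9) = -9
F (Max): max(-4, 4, -9) = 4
K (Min): min(1, -7, 1) = -7
L (Min): min(1, -8, 2) = -8
J (Max): max(-7, -8, 5) = 5
Root (Min): min(-3, 4, 5) = -3
Min picks the child with the lowest value: B (value -3).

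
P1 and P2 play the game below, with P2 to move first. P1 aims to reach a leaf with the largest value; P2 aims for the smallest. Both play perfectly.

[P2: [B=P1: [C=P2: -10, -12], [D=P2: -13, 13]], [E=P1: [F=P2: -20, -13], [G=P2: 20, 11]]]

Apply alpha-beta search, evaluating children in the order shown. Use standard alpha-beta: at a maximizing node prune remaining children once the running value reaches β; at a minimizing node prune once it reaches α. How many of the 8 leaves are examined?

7

C [α=-∞,β=+∞]: v=-12
D [α=-12,β=+∞]: v=-13 after child 1 ≤ α → α-cutoff, skip 1
B [α=-∞,β=+∞]: v=-12
F [α=-∞,β=-12]: v=-20
G [α=-20,β=-12]: v=11
E [α=-∞,β=-12]: v=11
Root [α=-∞,β=+∞]: v=-12
Leaves evaluated: 7 of 8.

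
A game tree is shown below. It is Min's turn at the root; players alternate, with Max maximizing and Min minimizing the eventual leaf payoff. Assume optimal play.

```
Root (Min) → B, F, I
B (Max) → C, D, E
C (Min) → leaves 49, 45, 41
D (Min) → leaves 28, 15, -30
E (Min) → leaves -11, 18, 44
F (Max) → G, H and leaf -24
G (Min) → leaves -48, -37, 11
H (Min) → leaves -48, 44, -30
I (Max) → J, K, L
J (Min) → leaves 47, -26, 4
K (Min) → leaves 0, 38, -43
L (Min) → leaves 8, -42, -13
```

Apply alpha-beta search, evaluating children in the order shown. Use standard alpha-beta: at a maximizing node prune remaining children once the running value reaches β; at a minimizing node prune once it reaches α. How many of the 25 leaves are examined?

C [α=-∞,β=+∞]: v=41
D [α=41,β=+∞]: v=28 after child 1 ≤ α → α-cutoff, skip 2
E [α=41,β=+∞]: v=-11 after child 1 ≤ α → α-cutoff, skip 2
B [α=-∞,β=+∞]: v=41
G [α=-∞,β=41]: v=-48
H [α=-48,β=41]: v=-48 after child 1 ≤ α → α-cutoff, skip 2
F [α=-∞,β=41]: v=-24
J [α=-∞,β=-24]: v=-26
K [α=-26,β=-24]: v=-43
L [α=-26,β=-24]: v=-42 after child 2 ≤ α → α-cutoff, skip 1
I [α=-∞,β=-24]: v=-26
Root [α=-∞,β=+∞]: v=-26
Leaves evaluated: 18 of 25.

18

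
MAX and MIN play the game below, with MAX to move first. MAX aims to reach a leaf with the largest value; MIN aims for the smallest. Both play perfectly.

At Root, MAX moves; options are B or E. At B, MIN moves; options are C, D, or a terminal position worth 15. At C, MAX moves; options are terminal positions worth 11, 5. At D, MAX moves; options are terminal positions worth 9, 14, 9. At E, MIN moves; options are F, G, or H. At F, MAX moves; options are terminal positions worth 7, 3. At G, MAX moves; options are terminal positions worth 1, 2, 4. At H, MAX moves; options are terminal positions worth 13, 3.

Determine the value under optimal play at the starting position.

C (MAX): max(11, 5) = 11
D (MAX): max(9, 14, 9) = 14
B (MIN): min(11, 14, 15) = 11
F (MAX): max(7, 3) = 7
G (MAX): max(1, 2, 4) = 4
H (MAX): max(13, 3) = 13
E (MIN): min(7, 4, 13) = 4
Root (MAX): max(11, 4) = 11

11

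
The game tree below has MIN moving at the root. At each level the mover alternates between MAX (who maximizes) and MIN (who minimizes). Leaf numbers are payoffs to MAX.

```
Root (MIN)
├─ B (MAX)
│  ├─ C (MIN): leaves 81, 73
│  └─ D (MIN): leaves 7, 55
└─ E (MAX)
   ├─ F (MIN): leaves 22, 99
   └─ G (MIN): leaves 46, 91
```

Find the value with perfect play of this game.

C (MIN): min(81, 73) = 73
D (MIN): min(7, 55) = 7
B (MAX): max(73, 7) = 73
F (MIN): min(22, 99) = 22
G (MIN): min(46, 91) = 46
E (MAX): max(22, 46) = 46
Root (MIN): min(73, 46) = 46

46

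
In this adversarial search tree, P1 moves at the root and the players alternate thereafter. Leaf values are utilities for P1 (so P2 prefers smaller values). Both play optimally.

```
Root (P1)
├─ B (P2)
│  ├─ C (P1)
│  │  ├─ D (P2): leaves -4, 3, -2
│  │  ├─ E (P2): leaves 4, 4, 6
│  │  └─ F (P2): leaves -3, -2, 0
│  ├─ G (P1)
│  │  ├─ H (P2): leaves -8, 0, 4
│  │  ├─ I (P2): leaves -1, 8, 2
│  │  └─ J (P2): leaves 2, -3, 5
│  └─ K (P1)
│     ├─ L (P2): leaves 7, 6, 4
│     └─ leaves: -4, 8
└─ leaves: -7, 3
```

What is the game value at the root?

3

D (P2): min(-4, 3, -2) = -4
E (P2): min(4, 4, 6) = 4
F (P2): min(-3, -2, 0) = -3
C (P1): max(-4, 4, -3) = 4
H (P2): min(-8, 0, 4) = -8
I (P2): min(-1, 8, 2) = -1
J (P2): min(2, -3, 5) = -3
G (P1): max(-8, -1, -3) = -1
L (P2): min(7, 6, 4) = 4
K (P1): max(4, -4, 8) = 8
B (P2): min(4, -1, 8) = -1
Root (P1): max(-1, -7, 3) = 3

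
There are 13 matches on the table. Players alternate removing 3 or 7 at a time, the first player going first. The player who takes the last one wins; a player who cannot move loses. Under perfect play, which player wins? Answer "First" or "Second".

Mark each pile size as W (mover wins) or L (mover loses):
i:   0  1  2  3  4  5  6  7  8  9 10 11 12 13
     L  L  L  W  W  W  L  W  W  W  L  L  L  W
Position 13 is W, so the first player wins.

First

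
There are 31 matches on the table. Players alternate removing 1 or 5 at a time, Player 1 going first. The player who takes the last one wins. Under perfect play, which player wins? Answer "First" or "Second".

Mark each pile size as W (mover wins) or L (mover loses):
i:   0  1  2  3  4  5  6  7  8  9 10 11 12 13 14 15 16 17 18 19 20 21 22 23 24 25 26 27 28 29 30 31
     L  W  L  W  L  W  L  W  L  W  L  W  L  W  L  W  L  W  L  W  L  W  L  W  L  W  L  W  L  W  L  W
Position 31 is W, so the first player wins.

First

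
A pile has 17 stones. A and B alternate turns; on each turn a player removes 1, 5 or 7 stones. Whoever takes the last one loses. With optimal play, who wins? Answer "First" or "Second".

i:   0  1  2  3  4  5  6  7  8  9 10 11 12 13 14 15 16 17
     W  L  W  L  W  L  W  L  W  L  W  L  W  L  W  L  W  L
Position 17 is L, so the second player wins.

Second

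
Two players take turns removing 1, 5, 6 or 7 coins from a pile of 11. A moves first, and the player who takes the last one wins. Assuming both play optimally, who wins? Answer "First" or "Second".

First

W/L table (W = player to move can force a win):
i:   0  1  2  3  4  5  6  7  8  9 10 11
     L  W  L  W  L  W  W  W  W  W  W  W
Position 11 is W, so the first player wins.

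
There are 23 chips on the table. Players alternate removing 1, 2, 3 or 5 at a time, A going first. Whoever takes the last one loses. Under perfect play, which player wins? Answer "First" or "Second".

First

Positions where the player to move wins (W) vs loses (L):
i:   0  1  2  3  4  5  6  7  8  9 10 11 12 13 14 15 16 17 18 19 20 21 22 23
     W  L  W  W  W  L  W  W  W  L  W  W  W  L  W  W  W  L  W  W  W  L  W  W
Position 23 is W, so the first player wins.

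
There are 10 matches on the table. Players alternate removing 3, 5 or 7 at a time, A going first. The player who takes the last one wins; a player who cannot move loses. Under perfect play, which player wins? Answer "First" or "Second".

Second

Compute winning (W) and losing (L) positions by backward induction:
i:   0  1  2  3  4  5  6  7  8  9 10
     L  L  L  W  W  W  W  W  W  W  L
Position 10 is L, so the second player wins.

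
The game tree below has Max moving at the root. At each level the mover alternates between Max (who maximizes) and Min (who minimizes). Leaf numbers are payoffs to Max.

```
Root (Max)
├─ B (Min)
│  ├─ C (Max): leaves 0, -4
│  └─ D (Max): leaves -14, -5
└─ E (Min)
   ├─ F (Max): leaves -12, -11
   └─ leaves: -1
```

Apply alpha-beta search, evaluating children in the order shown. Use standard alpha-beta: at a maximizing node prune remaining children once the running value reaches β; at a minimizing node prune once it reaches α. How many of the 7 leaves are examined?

C [α=-∞,β=+∞]: v=0
D [α=-∞,β=0]: v=-5
B [α=-∞,β=+∞]: v=-5
F [α=-5,β=+∞]: v=-11
E [α=-5,β=+∞]: v=-11 after child 1 ≤ α → α-cutoff, skip 1
Root [α=-∞,β=+∞]: v=-5
Leaves evaluated: 6 of 7.

6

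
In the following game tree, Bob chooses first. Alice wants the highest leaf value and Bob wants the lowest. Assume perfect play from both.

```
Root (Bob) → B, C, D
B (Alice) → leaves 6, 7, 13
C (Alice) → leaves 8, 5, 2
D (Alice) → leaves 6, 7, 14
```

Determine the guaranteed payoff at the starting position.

B (Alice): max(6, 7, 13) = 13
C (Alice): max(8, 5, 2) = 8
D (Alice): max(6, 7, 14) = 14
Root (Bob): min(13, 8, 14) = 8

8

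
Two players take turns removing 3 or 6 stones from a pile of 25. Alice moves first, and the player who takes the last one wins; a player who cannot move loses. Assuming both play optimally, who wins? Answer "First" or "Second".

i:   0  1  2  3  4  5  6  7  8  9 10 11 12 13 14 15 16 17 18 19 20 21 22 23 24 25
     L  L  L  W  W  W  W  W  W  L  L  L  W  W  W  W  W  W  L  L  L  W  W  W  W  W
Position 25 is W, so the first player wins.

First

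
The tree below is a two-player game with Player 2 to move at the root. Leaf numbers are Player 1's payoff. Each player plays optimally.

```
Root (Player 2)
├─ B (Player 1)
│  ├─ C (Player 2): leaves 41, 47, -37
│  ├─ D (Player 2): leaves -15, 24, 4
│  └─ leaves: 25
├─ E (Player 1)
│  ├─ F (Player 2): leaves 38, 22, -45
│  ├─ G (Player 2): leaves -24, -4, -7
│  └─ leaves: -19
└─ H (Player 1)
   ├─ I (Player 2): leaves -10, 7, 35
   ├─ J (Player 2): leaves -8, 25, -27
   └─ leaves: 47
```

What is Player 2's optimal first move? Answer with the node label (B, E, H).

E

C (Player 2): min(41, 47, -37) = -37
D (Player 2): min(-15, 24, 4) = -15
B (Player 1): max(-37, -15, 25) = 25
F (Player 2): min(38, 22, -45) = -45
G (Player 2): min(-24, -4, -7) = -24
E (Player 1): max(-45, -24, -19) = -19
I (Player 2): min(-10, 7, 35) = -10
J (Player 2): min(-8, 25, -27) = -27
H (Player 1): max(-10, -27, 47) = 47
Root (Player 2): min(25, -19, 47) = -19
Player 2 picks the child with the lowest value: E (value -19).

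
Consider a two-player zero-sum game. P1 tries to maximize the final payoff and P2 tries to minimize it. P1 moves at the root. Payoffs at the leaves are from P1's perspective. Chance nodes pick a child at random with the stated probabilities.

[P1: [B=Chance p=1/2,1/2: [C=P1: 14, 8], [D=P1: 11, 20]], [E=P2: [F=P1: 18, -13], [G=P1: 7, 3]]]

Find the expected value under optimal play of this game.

C (P1): max(14, 8) = 14
D (P1): max(11, 20) = 20
B (Chance): 1/2·14 + 1/2·20 = 17
F (P1): max(18, -13) = 18
G (P1): max(7, 3) = 7
E (P2): min(18, 7) = 7
Root (P1): max(17, 7) = 17

17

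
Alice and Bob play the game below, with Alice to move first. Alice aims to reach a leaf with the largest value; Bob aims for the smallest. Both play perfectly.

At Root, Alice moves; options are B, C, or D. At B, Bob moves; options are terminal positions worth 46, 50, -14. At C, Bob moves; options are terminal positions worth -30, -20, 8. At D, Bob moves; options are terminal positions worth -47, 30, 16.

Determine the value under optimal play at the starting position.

B (Bob): min(46, 50, -14) = -14
C (Bob): min(-30, -20, 8) = -30
D (Bob): min(-47, 30, 16) = -47
Root (Alice): max(-14, -30, -47) = -14

-14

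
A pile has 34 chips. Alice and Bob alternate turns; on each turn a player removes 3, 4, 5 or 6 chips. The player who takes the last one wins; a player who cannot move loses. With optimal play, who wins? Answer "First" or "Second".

First

W/L table (W = player to move can force a win):
i:   0  1  2  3  4  5  6  7  8  9 10 11 12 13 14 15 16 17 18 19 20 21 22 23 24 25 26 27 28 29 30 31 32 33 34
     L  L  L  W  W  W  W  W  W  L  L  L  W  W  W  W  W  W  L  L  L  W  W  W  W  W  W  L  L  L  W  W  W  W  W
Position 34 is W, so the first player wins.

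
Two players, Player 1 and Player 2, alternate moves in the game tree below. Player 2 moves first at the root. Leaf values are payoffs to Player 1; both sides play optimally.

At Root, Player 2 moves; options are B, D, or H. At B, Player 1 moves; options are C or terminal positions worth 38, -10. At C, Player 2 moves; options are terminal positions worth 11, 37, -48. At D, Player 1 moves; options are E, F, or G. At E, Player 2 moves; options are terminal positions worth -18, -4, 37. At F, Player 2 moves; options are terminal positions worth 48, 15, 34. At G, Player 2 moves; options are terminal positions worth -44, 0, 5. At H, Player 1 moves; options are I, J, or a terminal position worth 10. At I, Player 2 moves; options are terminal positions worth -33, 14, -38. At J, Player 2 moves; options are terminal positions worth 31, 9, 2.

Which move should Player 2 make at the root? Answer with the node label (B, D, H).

C (Player 2): min(11, 37, -48) = -48
B (Player 1): max(-48, 38, -10) = 38
E (Player 2): min(-18, -4, 37) = -18
F (Player 2): min(48, 15, 34) = 15
G (Player 2): min(-44, 0, 5) = -44
D (Player 1): max(-18, 15, -44) = 15
I (Player 2): min(-33, 14, -38) = -38
J (Player 2): min(31, 9, 2) = 2
H (Player 1): max(-38, 2, 10) = 10
Root (Player 2): min(38, 15, 10) = 10
Player 2 picks the child with the lowest value: H (value 10).

H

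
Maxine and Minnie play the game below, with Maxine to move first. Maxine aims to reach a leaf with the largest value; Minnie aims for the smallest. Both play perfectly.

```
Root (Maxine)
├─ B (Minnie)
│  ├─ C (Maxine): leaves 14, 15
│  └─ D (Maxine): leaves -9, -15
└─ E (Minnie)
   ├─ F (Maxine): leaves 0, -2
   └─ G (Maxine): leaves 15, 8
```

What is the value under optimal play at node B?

-9

C: max(14, 15) = 15
D: max(-9, -15) = -9
B: min(15, -9) = -9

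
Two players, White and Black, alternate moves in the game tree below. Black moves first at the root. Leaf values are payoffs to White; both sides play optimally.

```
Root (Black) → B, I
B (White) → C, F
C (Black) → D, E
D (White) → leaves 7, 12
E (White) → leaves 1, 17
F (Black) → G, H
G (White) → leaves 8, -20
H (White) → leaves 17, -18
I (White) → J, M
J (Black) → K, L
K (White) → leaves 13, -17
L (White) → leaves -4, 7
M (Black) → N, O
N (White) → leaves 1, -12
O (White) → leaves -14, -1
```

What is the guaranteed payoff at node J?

7

K: max(13, -17) = 13
L: max(-4, 7) = 7
J: min(13, 7) = 7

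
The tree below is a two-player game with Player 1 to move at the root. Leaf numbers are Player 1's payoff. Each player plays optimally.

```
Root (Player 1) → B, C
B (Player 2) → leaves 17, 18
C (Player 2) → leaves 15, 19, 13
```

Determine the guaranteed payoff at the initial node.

B (Player 2): min(17, 18) = 17
C (Player 2): min(15, 19, 13) = 13
Root (Player 1): max(17, 13) = 17

17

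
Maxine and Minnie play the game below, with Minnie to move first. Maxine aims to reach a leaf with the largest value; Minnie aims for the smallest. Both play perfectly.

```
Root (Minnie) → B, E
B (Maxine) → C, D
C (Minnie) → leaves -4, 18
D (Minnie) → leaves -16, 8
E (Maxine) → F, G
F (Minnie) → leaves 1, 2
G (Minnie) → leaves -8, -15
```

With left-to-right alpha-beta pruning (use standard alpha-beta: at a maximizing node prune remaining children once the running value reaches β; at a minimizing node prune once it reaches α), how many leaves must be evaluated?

5

C [α=-∞,β=+∞]: v=-4
D [α=-4,β=+∞]: v=-16 after child 1 ≤ α → α-cutoff, skip 1
B [α=-∞,β=+∞]: v=-4
F [α=-∞,β=-4]: v=1
E [α=-∞,β=-4]: v=1 after child 1 ≥ β → β-cutoff, skip 1
Root [α=-∞,β=+∞]: v=-4
Leaves evaluated: 5 of 8.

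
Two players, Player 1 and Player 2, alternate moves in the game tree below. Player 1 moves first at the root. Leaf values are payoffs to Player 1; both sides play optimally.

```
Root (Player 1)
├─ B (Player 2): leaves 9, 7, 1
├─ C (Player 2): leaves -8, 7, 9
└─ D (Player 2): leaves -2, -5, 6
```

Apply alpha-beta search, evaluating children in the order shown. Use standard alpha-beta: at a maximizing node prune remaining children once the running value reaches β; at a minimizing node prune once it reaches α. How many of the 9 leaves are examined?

5

B [α=-∞,β=+∞]: v=1
C [α=1,β=+∞]: v=-8 after child 1 ≤ α → α-cutoff, skip 2
D [α=1,β=+∞]: v=-2 after child 1 ≤ α → α-cutoff, skip 2
Root [α=-∞,β=+∞]: v=1
Leaves evaluated: 5 of 9.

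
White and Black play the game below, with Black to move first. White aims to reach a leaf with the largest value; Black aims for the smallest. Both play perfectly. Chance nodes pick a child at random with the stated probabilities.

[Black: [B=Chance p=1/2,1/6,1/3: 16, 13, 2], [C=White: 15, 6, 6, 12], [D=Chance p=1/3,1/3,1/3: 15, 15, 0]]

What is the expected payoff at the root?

10

B (Chance): 1/2·16 + 1/6·13 + 1/3·2 = 10.83
C (White): max(15, 6, 6, 12) = 15
D (Chance): 1/3·15 + 1/3·15 + 1/3·0 = 10
Root (Black): min(10.83, 15, 10) = 10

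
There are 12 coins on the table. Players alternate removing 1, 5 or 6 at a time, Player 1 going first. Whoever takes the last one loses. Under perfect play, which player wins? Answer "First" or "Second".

Second

W/L table (W = player to move can force a win):
i:   0  1  2  3  4  5  6  7  8  9 10 11 12
     W  L  W  L  W  L  W  W  W  W  W  W  L
Position 12 is L, so the second player wins.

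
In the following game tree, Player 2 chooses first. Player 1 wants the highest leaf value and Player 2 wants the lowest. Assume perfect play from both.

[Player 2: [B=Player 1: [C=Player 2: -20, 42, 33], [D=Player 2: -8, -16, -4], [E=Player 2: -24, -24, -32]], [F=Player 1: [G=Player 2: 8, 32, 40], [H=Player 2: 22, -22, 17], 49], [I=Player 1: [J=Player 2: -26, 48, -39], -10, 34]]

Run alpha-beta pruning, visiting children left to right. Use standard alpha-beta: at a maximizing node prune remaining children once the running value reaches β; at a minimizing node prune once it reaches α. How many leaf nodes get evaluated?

C [α=-∞,β=+∞]: v=-20
D [α=-20,β=+∞]: v=-16
E [α=-16,β=+∞]: v=-24 after child 1 ≤ α → α-cutoff, skip 2
B [α=-∞,β=+∞]: v=-16
G [α=-∞,β=-16]: v=8
F [α=-∞,β=-16]: v=8 after child 1 ≥ β → β-cutoff, skip 2
J [α=-∞,β=-16]: v=-39
I [α=-∞,β=-16]: v=-10 after child 2 ≥ β → β-cutoff, skip 1
Root [α=-∞,β=+∞]: v=-16
Leaves evaluated: 14 of 21.

14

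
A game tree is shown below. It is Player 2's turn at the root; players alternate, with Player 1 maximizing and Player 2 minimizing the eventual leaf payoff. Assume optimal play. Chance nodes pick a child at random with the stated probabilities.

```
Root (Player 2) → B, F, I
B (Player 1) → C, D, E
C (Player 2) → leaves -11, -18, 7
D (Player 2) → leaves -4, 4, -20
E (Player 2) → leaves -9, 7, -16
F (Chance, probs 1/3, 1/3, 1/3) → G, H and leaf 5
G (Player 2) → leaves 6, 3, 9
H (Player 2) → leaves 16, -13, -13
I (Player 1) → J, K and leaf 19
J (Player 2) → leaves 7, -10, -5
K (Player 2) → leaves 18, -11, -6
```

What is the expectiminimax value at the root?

-16

C (Player 2): min(-11, -18, 7) = -18
D (Player 2): min(-4, 4, -20) = -20
E (Player 2): min(-9, 7, -16) = -16
B (Player 1): max(-18, -20, -16) = -16
G (Player 2): min(6, 3, 9) = 3
H (Player 2): min(16, -13, -13) = -13
F (Chance): 1/3·3 + 1/3·-13 + 1/3·5 = -1.67
J (Player 2): min(7, -10, -5) = -10
K (Player 2): min(18, -11, -6) = -11
I (Player 1): max(-10, -11, 19) = 19
Root (Player 2): min(-16, -1.67, 19) = -16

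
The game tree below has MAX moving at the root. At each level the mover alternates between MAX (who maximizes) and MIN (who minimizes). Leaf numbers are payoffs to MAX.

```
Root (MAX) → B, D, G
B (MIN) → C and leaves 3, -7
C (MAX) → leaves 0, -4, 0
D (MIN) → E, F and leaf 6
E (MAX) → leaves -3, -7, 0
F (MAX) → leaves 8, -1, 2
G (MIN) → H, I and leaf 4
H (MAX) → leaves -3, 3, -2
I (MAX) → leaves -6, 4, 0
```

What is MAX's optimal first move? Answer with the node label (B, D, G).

C (MAX): max(0, -4, 0) = 0
B (MIN): min(0, 3, -7) = -7
E (MAX): max(-3, -7, 0) = 0
F (MAX): max(8, -1, 2) = 8
D (MIN): min(0, 8, 6) = 0
H (MAX): max(-3, 3, -2) = 3
I (MAX): max(-6, 4, 0) = 4
G (MIN): min(3, 4, 4) = 3
Root (MAX): max(-7, 0, 3) = 3
MAX picks the child with the highest value: G (value 3).

G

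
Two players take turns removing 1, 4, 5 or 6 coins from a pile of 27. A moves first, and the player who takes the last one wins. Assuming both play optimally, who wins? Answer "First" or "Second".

Second

i:   0  1  2  3  4  5  6  7  8  9 10 11 12 13 14 15 16 17 18 19 20 21 22 23 24 25 26 27
     L  W  L  W  W  W  W  W  W  L  W  L  W  W  W  W  W  W  L  W  L  W  W  W  W  W  W  L
Position 27 is L, so the second player wins.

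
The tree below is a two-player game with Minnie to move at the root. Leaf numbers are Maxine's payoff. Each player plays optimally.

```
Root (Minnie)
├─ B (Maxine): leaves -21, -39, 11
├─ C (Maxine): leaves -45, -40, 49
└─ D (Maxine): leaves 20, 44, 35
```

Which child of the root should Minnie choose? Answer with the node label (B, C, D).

B (Maxine): max(-21, -39, 11) = 11
C (Maxine): max(-45, -40, 49) = 49
D (Maxine): max(20, 44, 35) = 44
Root (Minnie): min(11, 49, 44) = 11
Minnie picks the child with the lowest value: B (value 11).

B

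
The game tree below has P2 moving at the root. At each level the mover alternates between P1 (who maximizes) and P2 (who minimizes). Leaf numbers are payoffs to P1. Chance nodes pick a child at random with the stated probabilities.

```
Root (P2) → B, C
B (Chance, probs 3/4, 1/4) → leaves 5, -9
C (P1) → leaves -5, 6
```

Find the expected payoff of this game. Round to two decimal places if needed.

B (Chance): 3/4·5 + 1/4·-9 = 1.5
C (P1): max(-5, 6) = 6
Root (P2): min(1.5, 6) = 1.5

1.5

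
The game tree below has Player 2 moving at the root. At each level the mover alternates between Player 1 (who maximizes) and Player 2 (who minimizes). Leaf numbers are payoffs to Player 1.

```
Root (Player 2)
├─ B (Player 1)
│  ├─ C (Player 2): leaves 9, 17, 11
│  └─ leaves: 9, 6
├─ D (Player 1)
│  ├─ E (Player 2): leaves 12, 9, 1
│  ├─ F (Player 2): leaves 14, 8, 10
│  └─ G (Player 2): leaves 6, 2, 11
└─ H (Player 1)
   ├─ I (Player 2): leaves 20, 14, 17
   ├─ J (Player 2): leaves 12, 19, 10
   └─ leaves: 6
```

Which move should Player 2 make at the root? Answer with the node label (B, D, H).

D

C (Player 2): min(9, 17, 11) = 9
B (Player 1): max(9, 9, 6) = 9
E (Player 2): min(12, 9, 1) = 1
F (Player 2): min(14, 8, 10) = 8
G (Player 2): min(6, 2, 11) = 2
D (Player 1): max(1, 8, 2) = 8
I (Player 2): min(20, 14, 17) = 14
J (Player 2): min(12, 19, 10) = 10
H (Player 1): max(14, 10, 6) = 14
Root (Player 2): min(9, 8, 14) = 8
Player 2 picks the child with the lowest value: D (value 8).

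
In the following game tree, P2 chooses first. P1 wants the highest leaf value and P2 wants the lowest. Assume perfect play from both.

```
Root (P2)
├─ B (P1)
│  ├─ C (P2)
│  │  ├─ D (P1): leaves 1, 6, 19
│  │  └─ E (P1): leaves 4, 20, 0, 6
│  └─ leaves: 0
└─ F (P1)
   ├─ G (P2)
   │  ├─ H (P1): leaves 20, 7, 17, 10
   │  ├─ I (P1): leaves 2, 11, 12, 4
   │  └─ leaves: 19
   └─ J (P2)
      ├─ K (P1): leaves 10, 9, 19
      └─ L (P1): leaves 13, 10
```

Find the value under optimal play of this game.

13

D (P1): max(1, 6, 19) = 19
E (P1): max(4, 20, 0, 6) = 20
C (P2): min(19, 20) = 19
B (P1): max(19, 0) = 19
H (P1): max(20, 7, 17, 10) = 20
I (P1): max(2, 11, 12, 4) = 12
G (P2): min(20, 12, 19) = 12
K (P1): max(10, 9, 19) = 19
L (P1): max(13, 10) = 13
J (P2): min(19, 13) = 13
F (P1): max(12, 13) = 13
Root (P2): min(19, 13) = 13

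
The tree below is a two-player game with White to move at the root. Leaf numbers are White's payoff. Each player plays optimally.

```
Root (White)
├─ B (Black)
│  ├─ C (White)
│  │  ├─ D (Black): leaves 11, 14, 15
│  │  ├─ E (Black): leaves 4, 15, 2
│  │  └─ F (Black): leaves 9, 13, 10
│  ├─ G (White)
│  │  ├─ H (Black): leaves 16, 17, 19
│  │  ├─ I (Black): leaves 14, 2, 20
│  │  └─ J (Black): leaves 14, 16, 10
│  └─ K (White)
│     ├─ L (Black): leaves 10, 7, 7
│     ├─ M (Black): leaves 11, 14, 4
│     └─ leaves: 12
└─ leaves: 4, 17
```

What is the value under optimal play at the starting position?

17

D (Black): min(11, 14, 15) = 11
E (Black): min(4, 15, 2) = 2
F (Black): min(9, 13, 10) = 9
C (White): max(11, 2, 9) = 11
H (Black): min(16, 17, 19) = 16
I (Black): min(14, 2, 20) = 2
J (Black): min(14, 16, 10) = 10
G (White): max(16, 2, 10) = 16
L (Black): min(10, 7, 7) = 7
M (Black): min(11, 14, 4) = 4
K (White): max(7, 4, 12) = 12
B (Black): min(11, 16, 12) = 11
Root (White): max(11, 4, 17) = 17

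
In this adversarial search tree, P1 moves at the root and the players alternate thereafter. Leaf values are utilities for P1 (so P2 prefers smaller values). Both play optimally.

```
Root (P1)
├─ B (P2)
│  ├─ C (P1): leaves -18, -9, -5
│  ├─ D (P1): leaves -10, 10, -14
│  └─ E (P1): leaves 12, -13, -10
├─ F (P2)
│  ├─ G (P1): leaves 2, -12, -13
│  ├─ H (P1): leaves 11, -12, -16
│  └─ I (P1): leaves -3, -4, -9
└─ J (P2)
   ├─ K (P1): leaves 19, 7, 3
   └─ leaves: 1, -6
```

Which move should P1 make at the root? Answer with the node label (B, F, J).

F

C (P1): max(-18, -9, -5) = -5
D (P1): max(-10, 10, -14) = 10
E (P1): max(12, -13, -10) = 12
B (P2): min(-5, 10, 12) = -5
G (P1): max(2, -12, -13) = 2
H (P1): max(11, -12, -16) = 11
I (P1): max(-3, -4, -9) = -3
F (P2): min(2, 11, -3) = -3
K (P1): max(19, 7, 3) = 19
J (P2): min(19, 1, -6) = -6
Root (P1): max(-5, -3, -6) = -3
P1 picks the child with the highest value: F (value -3).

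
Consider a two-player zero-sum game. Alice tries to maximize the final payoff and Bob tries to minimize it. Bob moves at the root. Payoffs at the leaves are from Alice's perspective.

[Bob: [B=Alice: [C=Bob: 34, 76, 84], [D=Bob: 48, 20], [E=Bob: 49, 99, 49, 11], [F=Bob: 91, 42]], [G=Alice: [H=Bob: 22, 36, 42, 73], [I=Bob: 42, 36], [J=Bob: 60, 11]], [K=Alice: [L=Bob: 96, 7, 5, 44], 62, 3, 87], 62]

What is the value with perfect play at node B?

C: min(34, 76, 84) = 34
D: min(48, 20) = 20
E: min(49, 99, 49, 11) = 11
F: min(91, 42) = 42
B: max(34, 20, 11, 42) = 42

42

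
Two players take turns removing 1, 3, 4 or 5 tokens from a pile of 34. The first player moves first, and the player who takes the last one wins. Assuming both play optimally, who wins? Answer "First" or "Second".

Second

Mark each pile size as W (mover wins) or L (mover loses):
i:   0  1  2  3  4  5  6  7  8  9 10 11 12 13 14 15 16 17 18 19 20 21 22 23 24 25 26 27 28 29 30 31 32 33 34
     L  W  L  W  W  W  W  W  L  W  L  W  W  W  W  W  L  W  L  W  W  W  W  W  L  W  L  W  W  W  W  W  L  W  L
Position 34 is L, so the second player wins.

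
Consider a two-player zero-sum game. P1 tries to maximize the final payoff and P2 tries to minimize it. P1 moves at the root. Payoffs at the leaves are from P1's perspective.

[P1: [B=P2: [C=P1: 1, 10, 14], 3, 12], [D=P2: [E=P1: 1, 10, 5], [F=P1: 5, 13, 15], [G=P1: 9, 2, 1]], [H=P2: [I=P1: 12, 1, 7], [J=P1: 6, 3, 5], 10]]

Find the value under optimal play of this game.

C (P1): max(1, 10, 14) = 14
B (P2): min(14, 3, 12) = 3
E (P1): max(1, 10, 5) = 10
F (P1): max(5, 13, 15) = 15
G (P1): max(9, 2, 1) = 9
D (P2): min(10, 15, 9) = 9
I (P1): max(12, 1, 7) = 12
J (P1): max(6, 3, 5) = 6
H (P2): min(12, 6, 10) = 6
Root (P1): max(3, 9, 6) = 9

9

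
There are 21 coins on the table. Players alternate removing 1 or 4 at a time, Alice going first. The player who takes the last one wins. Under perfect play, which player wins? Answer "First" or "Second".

First

Compute winning (W) and losing (L) positions by backward induction:
i:   0  1  2  3  4  5  6  7  8  9 10 11 12 13 14 15 16 17 18 19 20 21
     L  W  L  W  W  L  W  L  W  W  L  W  L  W  W  L  W  L  W  W  L  W
Position 21 is W, so the first player wins.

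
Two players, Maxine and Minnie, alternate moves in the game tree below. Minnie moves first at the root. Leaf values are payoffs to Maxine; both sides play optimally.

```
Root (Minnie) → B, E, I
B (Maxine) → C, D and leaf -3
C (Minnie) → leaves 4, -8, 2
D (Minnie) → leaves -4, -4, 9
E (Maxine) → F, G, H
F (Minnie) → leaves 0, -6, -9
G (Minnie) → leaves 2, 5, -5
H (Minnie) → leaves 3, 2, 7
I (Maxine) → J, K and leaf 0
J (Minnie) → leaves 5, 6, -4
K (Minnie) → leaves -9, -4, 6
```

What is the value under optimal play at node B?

C: min(4, -8, 2) = -8
D: min(-4, -4, 9) = -4
B: max(-8, -4, -3) = -3

-3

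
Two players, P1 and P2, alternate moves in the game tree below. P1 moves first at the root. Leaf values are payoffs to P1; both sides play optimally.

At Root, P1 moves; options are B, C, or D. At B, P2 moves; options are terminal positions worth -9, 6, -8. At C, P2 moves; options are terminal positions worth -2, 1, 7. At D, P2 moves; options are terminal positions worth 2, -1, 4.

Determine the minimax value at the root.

-1

B (P2): min(-9, 6, -8) = -9
C (P2): min(-2, 1, 7) = -2
D (P2): min(2, -1, 4) = -1
Root (P1): max(-9, -2, -1) = -1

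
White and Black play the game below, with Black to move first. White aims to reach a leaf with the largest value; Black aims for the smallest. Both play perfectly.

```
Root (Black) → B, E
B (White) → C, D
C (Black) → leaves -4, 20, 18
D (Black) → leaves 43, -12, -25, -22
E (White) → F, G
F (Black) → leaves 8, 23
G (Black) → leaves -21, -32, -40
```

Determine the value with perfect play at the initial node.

-4

C (Black): min(-4, 20, 18) = -4
D (Black): min(43, -12, -25, -22) = -25
B (White): max(-4, -25) = -4
F (Black): min(8, 23) = 8
G (Black): min(-21, -32, -40) = -40
E (White): max(8, -40) = 8
Root (Black): min(-4, 8) = -4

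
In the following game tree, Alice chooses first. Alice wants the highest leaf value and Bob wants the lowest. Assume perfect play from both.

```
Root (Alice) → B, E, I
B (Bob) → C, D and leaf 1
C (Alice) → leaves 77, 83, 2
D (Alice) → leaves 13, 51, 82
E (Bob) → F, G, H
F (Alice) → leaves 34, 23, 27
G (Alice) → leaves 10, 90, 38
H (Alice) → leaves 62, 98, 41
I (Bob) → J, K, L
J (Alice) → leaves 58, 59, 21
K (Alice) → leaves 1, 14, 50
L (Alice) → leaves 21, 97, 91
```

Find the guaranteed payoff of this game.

C (Alice): max(77, 83, 2) = 83
D (Alice): max(13, 51, 82) = 82
B (Bob): min(83, 82, 1) = 1
F (Alice): max(34, 23, 27) = 34
G (Alice): max(10, 90, 38) = 90
H (Alice): max(62, 98, 41) = 98
E (Bob): min(34, 90, 98) = 34
J (Alice): max(58, 59, 21) = 59
K (Alice): max(1, 14, 50) = 50
L (Alice): max(21, 97, 91) = 97
I (Bob): min(59, 50, 97) = 50
Root (Alice): max(1, 34, 50) = 50

50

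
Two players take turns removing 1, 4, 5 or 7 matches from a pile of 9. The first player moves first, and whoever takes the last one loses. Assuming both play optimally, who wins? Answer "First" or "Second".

W/L table (W = player to move can force a win):
i:   0  1  2  3  4  5  6  7  8  9
     W  L  W  L  W  W  W  W  W  L
Position 9 is L, so the second player wins.

Second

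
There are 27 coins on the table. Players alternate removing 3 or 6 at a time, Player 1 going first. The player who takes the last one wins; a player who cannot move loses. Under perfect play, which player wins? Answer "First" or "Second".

W/L table (W = player to move can force a win):
i:   0  1  2  3  4  5  6  7  8  9 10 11 12 13 14 15 16 17 18 19 20 21 22 23 24 25 26 27
     L  L  L  W  W  W  W  W  W  L  L  L  W  W  W  W  W  W  L  L  L  W  W  W  W  W  W  L
Position 27 is L, so the second player wins.

Second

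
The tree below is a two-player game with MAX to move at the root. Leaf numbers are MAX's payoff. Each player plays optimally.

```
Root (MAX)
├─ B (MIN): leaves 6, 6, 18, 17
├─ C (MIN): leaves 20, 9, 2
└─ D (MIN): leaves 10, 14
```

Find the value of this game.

10

B (MIN): min(6, 6, 18, 17) = 6
C (MIN): min(20, 9, 2) = 2
D (MIN): min(10, 14) = 10
Root (MAX): max(6, 2, 10) = 10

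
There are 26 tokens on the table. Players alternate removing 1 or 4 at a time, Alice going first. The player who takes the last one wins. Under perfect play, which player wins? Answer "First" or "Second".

W/L table (W = player to move can force a win):
i:   0  1  2  3  4  5  6  7  8  9 10 11 12 13 14 15 16 17 18 19 20 21 22 23 24 25 26
     L  W  L  W  W  L  W  L  W  W  L  W  L  W  W  L  W  L  W  W  L  W  L  W  W  L  W
Position 26 is W, so the first player wins.

First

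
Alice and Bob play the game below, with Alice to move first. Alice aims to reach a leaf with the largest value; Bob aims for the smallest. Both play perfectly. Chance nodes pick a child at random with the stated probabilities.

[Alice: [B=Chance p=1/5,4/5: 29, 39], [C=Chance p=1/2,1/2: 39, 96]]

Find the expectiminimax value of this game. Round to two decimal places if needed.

B (Chance): 1/5·29 + 4/5·39 = 37
C (Chance): 1/2·39 + 1/2·96 = 67.5
Root (Alice): max(37, 67.5) = 67.5

67.5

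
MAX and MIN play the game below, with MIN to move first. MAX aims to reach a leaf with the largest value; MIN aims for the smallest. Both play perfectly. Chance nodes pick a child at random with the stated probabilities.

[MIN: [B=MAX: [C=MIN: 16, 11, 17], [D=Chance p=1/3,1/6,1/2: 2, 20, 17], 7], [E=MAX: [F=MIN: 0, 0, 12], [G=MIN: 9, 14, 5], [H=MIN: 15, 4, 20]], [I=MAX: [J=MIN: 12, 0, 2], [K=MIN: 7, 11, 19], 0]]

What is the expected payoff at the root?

C (MIN): min(16, 11, 17) = 11
D (Chance): 1/3·2 + 1/6·20 + 1/2·17 = 12.5
B (MAX): max(11, 12.5, 7) = 12.5
F (MIN): min(0, 0, 12) = 0
G (MIN): min(9, 14, 5) = 5
H (MIN): min(15, 4, 20) = 4
E (MAX): max(0, 5, 4) = 5
J (MIN): min(12, 0, 2) = 0
K (MIN): min(7, 11, 19) = 7
I (MAX): max(0, 7, 0) = 7
Root (MIN): min(12.5, 5, 7) = 5

5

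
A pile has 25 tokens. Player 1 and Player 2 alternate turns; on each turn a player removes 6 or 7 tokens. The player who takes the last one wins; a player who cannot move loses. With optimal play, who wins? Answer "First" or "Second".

First

Mark each pile size as W (mover wins) or L (mover loses):
i:   0  1  2  3  4  5  6  7  8  9 10 11 12 13 14 15 16 17 18 19 20 21 22 23 24 25
     L  L  L  L  L  L  W  W  W  W  W  W  W  L  L  L  L  L  L  W  W  W  W  W  W  W
Position 25 is W, so the first player wins.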